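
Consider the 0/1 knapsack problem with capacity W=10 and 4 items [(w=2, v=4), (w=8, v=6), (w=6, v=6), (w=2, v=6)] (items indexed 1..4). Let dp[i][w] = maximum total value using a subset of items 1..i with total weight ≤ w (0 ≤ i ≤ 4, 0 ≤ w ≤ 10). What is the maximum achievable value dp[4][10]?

i\w   0   1   2   3   4   5   6   7   8   9  10
  0   0   0   0   0   0   0   0   0   0   0   0
  1   0   0   4   4   4   4   4   4   4   4   4
  2   0   0   4   4   4   4   4   4   6   6  10
  3   0   0   4   4   4   4   6   6  10  10  10
  4   0   0   6   6  10  10  10  10  12  12  16

16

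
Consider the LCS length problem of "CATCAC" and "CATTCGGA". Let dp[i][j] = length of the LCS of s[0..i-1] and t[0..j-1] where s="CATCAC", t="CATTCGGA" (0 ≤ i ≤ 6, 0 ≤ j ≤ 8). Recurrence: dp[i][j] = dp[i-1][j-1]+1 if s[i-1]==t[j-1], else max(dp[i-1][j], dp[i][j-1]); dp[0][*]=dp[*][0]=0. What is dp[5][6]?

   ''  C  A  T  T  C  G  G  A
''  0  0  0  0  0  0  0  0  0
 C  0  1  1  1  1  1  1  1  1
 A  0  1  2  2  2  2  2  2  2
 T  0  1  2  3  3  3  3  3  3
 C  0  1  2  3  3  4  4  4  4
 A  0  1  2  3  3  4  4  4  5
 C  0  1  2  3  3  4  4  4  5

4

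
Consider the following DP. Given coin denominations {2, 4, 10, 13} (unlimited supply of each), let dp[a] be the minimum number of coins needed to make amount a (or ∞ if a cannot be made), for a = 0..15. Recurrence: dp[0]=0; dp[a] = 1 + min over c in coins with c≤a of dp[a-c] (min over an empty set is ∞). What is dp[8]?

 a  0  1  2  3  4  5  6  7  8  9 10 11 12 13 14 15
dp  0  -  1  -  1  -  2  -  2  -  1  -  2  1  2  2
(- denotes ∞ / unreachable)

2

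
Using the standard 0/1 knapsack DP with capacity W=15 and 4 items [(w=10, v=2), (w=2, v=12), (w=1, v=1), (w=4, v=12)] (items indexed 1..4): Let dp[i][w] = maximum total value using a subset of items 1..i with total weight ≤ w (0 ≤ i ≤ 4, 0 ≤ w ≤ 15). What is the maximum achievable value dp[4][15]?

i\w   0   1   2   3   4   5   6   7   8   9  10  11  12  13  14  15
  0   0   0   0   0   0   0   0   0   0   0   0   0   0   0   0   0
  1   0   0   0   0   0   0   0   0   0   0   2   2   2   2   2   2
  2   0   0  12  12  12  12  12  12  12  12  12  12  14  14  14  14
  3   0   1  12  13  13  13  13  13  13  13  13  13  14  15  15  15
  4   0   1  12  13  13  13  24  25  25  25  25  25  25  25  25  25

25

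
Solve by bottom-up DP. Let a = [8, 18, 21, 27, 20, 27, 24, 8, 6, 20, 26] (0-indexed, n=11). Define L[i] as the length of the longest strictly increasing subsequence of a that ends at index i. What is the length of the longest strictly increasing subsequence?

   i    0    1    2    3    4    5    6    7    8    9   10
a[i]    8   18   21   27   20   27   24    8    6   20   26
L[i]    1    2    3    4    3    4    4    1    1    3    5

5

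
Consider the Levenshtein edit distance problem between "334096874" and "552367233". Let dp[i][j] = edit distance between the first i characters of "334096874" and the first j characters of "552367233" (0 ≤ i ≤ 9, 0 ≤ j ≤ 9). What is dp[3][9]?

   ''  5  5  2  3  6  7  2  3  3
''  0  1  2  3  4  5  6  7  8  9
 3  1  1  2  3  3  4  5  6  7  8
 3  2  2  2  3  3  4  5  6  6  7
 4  3  3  3  3  4  4  5  6  7  7
 0  4  4  4  4  4  5  5  6  7  8
 9  5  5  5  5  5  5  6  6  7  8
 6  6  6  6  6  6  5  6  7  7  8
 8  7  7  7  7  7  6  6  7  8  8
 7  8  8  8  8  8  7  6  7  8  9
 4  9  9  9  9  9  8  7  7  8  9

7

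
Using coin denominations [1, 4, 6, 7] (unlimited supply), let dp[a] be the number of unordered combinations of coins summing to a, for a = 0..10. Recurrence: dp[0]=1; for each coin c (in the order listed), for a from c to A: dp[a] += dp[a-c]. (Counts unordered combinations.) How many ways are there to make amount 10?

after  coin     0     1     2     3     4     5     6     7     8     9    10
          1     1     1     1     1     1     1     1     1     1     1     1
          4     1     1     1     1     2     2     2     2     3     3     3
          6     1     1     1     1     2     2     3     3     4     4     5
          7     1     1     1     1     2     2     3     4     5     5     6

6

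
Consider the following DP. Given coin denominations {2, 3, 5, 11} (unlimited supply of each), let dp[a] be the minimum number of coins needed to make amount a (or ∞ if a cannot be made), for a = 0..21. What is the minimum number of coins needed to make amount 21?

 a  0  1  2  3  4  5  6  7  8  9 10 11 12 13 14 15 16 17 18 19 20 21
dp  0  -  1  1  2  1  2  2  2  3  2  1  3  2  2  3  2  3  3  3  4  3
(- denotes ∞ / unreachable)

3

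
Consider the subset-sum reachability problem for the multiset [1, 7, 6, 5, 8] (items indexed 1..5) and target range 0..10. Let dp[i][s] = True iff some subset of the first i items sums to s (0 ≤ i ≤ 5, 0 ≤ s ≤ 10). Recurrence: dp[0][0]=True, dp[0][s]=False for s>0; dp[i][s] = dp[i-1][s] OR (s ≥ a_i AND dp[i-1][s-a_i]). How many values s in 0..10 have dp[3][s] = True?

i\s   0   1   2   3   4   5   6   7   8   9  10
  0   T   F   F   F   F   F   F   F   F   F   F
  1   T   T   F   F   F   F   F   F   F   F   F
  2   T   T   F   F   F   F   F   T   T   F   F
  3   T   T   F   F   F   F   T   T   T   F   F
  4   T   T   F   F   F   T   T   T   T   F   F
  5   T   T   F   F   F   T   T   T   T   T   F

5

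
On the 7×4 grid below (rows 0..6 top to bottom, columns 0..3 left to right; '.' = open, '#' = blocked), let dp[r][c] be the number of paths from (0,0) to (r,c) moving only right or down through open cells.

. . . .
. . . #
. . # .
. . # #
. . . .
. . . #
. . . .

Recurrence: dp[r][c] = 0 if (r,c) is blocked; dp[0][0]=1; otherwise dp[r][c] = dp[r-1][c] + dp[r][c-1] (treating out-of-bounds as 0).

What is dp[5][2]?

r\c   0   1   2   3
  0   1   1   1   1
  1   1   2   3   0
  2   1   3   0   0
  3   1   4   0   0
  4   1   5   5   5
  5   1   6  11   0
  6   1   7  18  18

11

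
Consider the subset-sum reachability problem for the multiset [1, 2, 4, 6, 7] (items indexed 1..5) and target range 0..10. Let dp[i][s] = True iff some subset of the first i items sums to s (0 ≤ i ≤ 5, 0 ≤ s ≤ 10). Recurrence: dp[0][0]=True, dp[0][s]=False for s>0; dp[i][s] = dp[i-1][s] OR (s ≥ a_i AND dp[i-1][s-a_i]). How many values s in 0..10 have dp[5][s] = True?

i\s   0   1   2   3   4   5   6   7   8   9  10
  0   T   F   F   F   F   F   F   F   F   F   F
  1   T   T   F   F   F   F   F   F   F   F   F
  2   T   T   T   T   F   F   F   F   F   F   F
  3   T   T   T   T   T   T   T   T   F   F   F
  4   T   T   T   T   T   T   T   T   T   T   T
  5   T   T   T   T   T   T   T   T   T   T   T

11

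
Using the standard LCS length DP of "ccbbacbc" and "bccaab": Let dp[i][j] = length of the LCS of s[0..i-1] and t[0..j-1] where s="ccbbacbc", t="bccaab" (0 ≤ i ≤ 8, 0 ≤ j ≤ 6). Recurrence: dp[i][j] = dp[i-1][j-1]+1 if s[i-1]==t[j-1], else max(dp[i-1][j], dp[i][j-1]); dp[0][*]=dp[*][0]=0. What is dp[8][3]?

   ''  b  c  c  a  a  b
''  0  0  0  0  0  0  0
 c  0  0  1  1  1  1  1
 c  0  0  1  2  2  2  2
 b  0  1  1  2  2  2  3
 b  0  1  1  2  2  2  3
 a  0  1  1  2  3  3  3
 c  0  1  2  2  3  3  3
 b  0  1  2  2  3  3  4
 c  0  1  2  3  3  3  4

3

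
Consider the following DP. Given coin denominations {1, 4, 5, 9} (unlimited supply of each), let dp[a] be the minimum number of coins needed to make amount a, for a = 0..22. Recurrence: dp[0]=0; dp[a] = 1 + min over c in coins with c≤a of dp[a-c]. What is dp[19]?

3

 a  0  1  2  3  4  5  6  7  8  9 10 11 12 13 14 15 16 17 18 19 20 21 22
dp  0  1  2  3  1  1  2  3  2  1  2  3  3  2  2  3  4  3  2  3  4  4  3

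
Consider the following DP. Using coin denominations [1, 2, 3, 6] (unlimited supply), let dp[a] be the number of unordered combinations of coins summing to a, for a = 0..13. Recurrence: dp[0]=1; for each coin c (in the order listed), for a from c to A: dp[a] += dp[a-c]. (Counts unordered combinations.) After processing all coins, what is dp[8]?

after  coin     0     1     2     3     4     5     6     7     8     9    10    11    12    13
          1     1     1     1     1     1     1     1     1     1     1     1     1     1     1
          2     1     1     2     2     3     3     4     4     5     5     6     6     7     7
          3     1     1     2     3     4     5     7     8    10    12    14    16    19    21
          6     1     1     2     3     4     5     8     9    12    15    18    21    27    30

12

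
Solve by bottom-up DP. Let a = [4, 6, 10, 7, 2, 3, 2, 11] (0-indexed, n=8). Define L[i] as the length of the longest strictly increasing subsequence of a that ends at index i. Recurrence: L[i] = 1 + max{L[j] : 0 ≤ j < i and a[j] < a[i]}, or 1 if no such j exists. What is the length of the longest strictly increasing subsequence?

4

   i    0    1    2    3    4    5    6    7
a[i]    4    6   10    7    2    3    2   11
L[i]    1    2    3    3    1    2    1    4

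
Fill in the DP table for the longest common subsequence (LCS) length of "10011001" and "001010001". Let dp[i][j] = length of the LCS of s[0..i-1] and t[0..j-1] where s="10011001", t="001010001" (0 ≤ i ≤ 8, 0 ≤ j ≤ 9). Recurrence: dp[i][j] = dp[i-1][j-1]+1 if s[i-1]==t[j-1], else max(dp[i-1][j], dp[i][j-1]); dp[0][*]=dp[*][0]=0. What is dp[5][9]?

   ''  0  0  1  0  1  0  0  0  1
''  0  0  0  0  0  0  0  0  0  0
 1  0  0  0  1  1  1  1  1  1  1
 0  0  1  1  1  2  2  2  2  2  2
 0  0  1  2  2  2  2  3  3  3  3
 1  0  1  2  3  3  3  3  3  3  4
 1  0  1  2  3  3  4  4  4  4  4
 0  0  1  2  3  4  4  5  5  5  5
 0  0  1  2  3  4  4  5  6  6  6
 1  0  1  2  3  4  5  5  6  6  7

4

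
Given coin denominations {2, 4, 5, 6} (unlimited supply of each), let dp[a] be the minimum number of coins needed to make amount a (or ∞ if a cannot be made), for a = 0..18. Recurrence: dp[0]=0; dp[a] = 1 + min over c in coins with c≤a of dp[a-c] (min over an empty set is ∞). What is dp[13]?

 a  0  1  2  3  4  5  6  7  8  9 10 11 12 13 14 15 16 17 18
dp  0  -  1  -  1  1  1  2  2  2  2  2  2  3  3  3  3  3  3
(- denotes ∞ / unreachable)

3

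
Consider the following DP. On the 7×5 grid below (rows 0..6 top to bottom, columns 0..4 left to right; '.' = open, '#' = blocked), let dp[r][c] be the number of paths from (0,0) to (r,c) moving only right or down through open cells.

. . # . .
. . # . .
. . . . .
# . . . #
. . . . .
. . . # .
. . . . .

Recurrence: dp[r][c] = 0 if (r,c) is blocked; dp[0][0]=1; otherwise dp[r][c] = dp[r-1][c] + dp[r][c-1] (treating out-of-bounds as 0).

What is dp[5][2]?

12

r\c   0   1   2   3   4
  0   1   1   0   0   0
  1   1   2   0   0   0
  2   1   3   3   3   3
  3   0   3   6   9   0
  4   0   3   9  18  18
  5   0   3  12   0  18
  6   0   3  15  15  33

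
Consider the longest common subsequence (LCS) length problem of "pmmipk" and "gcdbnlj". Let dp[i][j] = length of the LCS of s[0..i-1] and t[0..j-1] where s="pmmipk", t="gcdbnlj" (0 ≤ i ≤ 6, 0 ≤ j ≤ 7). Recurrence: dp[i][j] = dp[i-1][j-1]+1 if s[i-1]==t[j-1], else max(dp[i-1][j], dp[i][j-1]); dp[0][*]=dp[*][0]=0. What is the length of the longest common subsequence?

0

   ''  g  c  d  b  n  l  j
''  0  0  0  0  0  0  0  0
 p  0  0  0  0  0  0  0  0
 m  0  0  0  0  0  0  0  0
 m  0  0  0  0  0  0  0  0
 i  0  0  0  0  0  0  0  0
 p  0  0  0  0  0  0  0  0
 k  0  0  0  0  0  0  0  0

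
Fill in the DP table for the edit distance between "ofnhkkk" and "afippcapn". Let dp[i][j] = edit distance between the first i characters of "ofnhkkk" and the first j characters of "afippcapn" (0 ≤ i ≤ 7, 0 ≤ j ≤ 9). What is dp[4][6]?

   ''  a  f  i  p  p  c  a  p  n
''  0  1  2  3  4  5  6  7  8  9
 o  1  1  2  3  4  5  6  7  8  9
 f  2  2  1  2  3  4  5  6  7  8
 n  3  3  2  2  3  4  5  6  7  7
 h  4  4  3  3  3  4  5  6  7  8
 k  5  5  4  4  4  4  5  6  7  8
 k  6  6  5  5  5  5  5  6  7  8
 k  7  7  6  6  6  6  6  6  7  8

5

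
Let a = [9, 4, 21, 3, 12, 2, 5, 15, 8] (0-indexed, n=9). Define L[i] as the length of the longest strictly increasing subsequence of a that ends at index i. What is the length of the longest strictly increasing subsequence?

3

   i    0    1    2    3    4    5    6    7    8
a[i]    9    4   21    3   12    2    5   15    8
L[i]    1    1    2    1    2    1    2    3    3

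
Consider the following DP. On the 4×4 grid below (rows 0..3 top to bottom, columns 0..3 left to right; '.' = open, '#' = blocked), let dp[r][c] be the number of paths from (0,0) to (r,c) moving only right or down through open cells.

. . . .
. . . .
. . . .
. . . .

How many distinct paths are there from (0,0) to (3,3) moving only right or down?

20

r\c   0   1   2   3
  0   1   1   1   1
  1   1   2   3   4
  2   1   3   6  10
  3   1   4  10  20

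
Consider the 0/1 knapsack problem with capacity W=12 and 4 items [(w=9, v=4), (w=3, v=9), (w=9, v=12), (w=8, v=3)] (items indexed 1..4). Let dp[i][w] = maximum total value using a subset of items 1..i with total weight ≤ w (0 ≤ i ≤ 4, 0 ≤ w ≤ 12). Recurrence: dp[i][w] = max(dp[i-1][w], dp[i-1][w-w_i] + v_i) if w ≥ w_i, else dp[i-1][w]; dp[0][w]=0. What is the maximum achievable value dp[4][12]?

21

i\w   0   1   2   3   4   5   6   7   8   9  10  11  12
  0   0   0   0   0   0   0   0   0   0   0   0   0   0
  1   0   0   0   0   0   0   0   0   0   4   4   4   4
  2   0   0   0   9   9   9   9   9   9   9   9   9  13
  3   0   0   0   9   9   9   9   9   9  12  12  12  21
  4   0   0   0   9   9   9   9   9   9  12  12  12  21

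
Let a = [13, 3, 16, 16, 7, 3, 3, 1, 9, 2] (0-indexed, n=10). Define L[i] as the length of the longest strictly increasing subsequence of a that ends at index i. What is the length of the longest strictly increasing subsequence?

3

   i    0    1    2    3    4    5    6    7    8    9
a[i]   13    3   16   16    7    3    3    1    9    2
L[i]    1    1    2    2    2    1    1    1    3    2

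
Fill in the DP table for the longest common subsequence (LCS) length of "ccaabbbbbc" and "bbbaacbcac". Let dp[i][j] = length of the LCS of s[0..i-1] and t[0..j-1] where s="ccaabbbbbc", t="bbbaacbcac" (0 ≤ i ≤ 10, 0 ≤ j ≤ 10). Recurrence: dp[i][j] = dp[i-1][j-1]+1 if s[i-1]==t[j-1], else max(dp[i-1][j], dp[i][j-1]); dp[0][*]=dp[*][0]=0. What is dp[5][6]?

   ''  b  b  b  a  a  c  b  c  a  c
''  0  0  0  0  0  0  0  0  0  0  0
 c  0  0  0  0  0  0  1  1  1  1  1
 c  0  0  0  0  0  0  1  1  2  2  2
 a  0  0  0  0  1  1  1  1  2  3  3
 a  0  0  0  0  1  2  2  2  2  3  3
 b  0  1  1  1  1  2  2  3  3  3  3
 b  0  1  2  2  2  2  2  3  3  3  3
 b  0  1  2  3  3  3  3  3  3  3  3
 b  0  1  2  3  3  3  3  4  4  4  4
 b  0  1  2  3  3  3  3  4  4  4  4
 c  0  1  2  3  3  3  4  4  5  5  5

2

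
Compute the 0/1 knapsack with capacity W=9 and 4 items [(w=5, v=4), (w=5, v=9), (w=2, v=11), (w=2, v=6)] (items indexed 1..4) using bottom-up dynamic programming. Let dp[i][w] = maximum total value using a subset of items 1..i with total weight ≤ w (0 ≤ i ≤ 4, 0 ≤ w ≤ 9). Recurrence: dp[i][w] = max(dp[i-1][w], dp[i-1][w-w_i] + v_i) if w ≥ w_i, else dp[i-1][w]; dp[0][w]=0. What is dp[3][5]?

i\w   0   1   2   3   4   5   6   7   8   9
  0   0   0   0   0   0   0   0   0   0   0
  1   0   0   0   0   0   4   4   4   4   4
  2   0   0   0   0   0   9   9   9   9   9
  3   0   0  11  11  11  11  11  20  20  20
  4   0   0  11  11  17  17  17  20  20  26

11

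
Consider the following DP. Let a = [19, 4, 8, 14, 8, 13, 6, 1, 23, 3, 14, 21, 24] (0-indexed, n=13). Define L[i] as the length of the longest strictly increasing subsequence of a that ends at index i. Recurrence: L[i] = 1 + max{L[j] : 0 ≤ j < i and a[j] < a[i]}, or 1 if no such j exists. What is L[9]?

   i    0    1    2    3    4    5    6    7    8    9   10   11   12
a[i]   19    4    8   14    8   13    6    1   23    3   14   21   24
L[i]    1    1    2    3    2    3    2    1    4    2    4    5    6

2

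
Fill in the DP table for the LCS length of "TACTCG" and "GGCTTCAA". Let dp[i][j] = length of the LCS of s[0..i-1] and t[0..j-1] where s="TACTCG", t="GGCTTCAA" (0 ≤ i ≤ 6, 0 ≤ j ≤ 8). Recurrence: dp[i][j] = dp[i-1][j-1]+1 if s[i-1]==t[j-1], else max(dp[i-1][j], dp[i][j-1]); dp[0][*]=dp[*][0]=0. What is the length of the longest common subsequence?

   ''  G  G  C  T  T  C  A  A
''  0  0  0  0  0  0  0  0  0
 T  0  0  0  0  1  1  1  1  1
 A  0  0  0  0  1  1  1  2  2
 C  0  0  0  1  1  1  2  2  2
 T  0  0  0  1  2  2  2  2  2
 C  0  0  0  1  2  2  3  3  3
 G  0  1  1  1  2  2  3  3  3

3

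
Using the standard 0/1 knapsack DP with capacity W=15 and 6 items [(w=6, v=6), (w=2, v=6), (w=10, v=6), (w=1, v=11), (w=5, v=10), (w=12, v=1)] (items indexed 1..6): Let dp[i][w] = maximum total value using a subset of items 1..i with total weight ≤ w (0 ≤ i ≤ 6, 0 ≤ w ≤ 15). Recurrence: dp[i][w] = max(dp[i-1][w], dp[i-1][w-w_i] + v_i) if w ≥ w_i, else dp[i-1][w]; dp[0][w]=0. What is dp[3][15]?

i\w   0   1   2   3   4   5   6   7   8   9  10  11  12  13  14  15
  0   0   0   0   0   0   0   0   0   0   0   0   0   0   0   0   0
  1   0   0   0   0   0   0   6   6   6   6   6   6   6   6   6   6
  2   0   0   6   6   6   6   6   6  12  12  12  12  12  12  12  12
  3   0   0   6   6   6   6   6   6  12  12  12  12  12  12  12  12
  4   0  11  11  17  17  17  17  17  17  23  23  23  23  23  23  23
  5   0  11  11  17  17  17  21  21  27  27  27  27  27  27  33  33
  6   0  11  11  17  17  17  21  21  27  27  27  27  27  27  33  33

12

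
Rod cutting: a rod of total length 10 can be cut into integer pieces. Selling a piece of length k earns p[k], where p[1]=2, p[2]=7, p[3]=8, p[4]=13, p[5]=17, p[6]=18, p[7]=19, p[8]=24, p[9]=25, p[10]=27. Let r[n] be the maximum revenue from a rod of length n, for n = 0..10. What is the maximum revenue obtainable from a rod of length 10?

   n    0    1    2    3    4    5    6    7    8    9   10
r[n]    0    2    7    9   14   17   21   24   28   31   35

35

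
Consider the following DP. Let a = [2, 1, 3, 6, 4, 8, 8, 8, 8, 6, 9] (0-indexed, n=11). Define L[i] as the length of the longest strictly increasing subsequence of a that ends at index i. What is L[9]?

4

   i    0    1    2    3    4    5    6    7    8    9   10
a[i]    2    1    3    6    4    8    8    8    8    6    9
L[i]    1    1    2    3    3    4    4    4    4    4    5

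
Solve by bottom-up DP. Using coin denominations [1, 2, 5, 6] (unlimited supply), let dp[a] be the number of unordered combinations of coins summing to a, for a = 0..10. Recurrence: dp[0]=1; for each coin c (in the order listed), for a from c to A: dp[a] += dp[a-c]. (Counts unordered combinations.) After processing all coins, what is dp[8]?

after  coin     0     1     2     3     4     5     6     7     8     9    10
          1     1     1     1     1     1     1     1     1     1     1     1
          2     1     1     2     2     3     3     4     4     5     5     6
          5     1     1     2     2     3     4     5     6     7     8    10
          6     1     1     2     2     3     4     6     7     9    10    13

9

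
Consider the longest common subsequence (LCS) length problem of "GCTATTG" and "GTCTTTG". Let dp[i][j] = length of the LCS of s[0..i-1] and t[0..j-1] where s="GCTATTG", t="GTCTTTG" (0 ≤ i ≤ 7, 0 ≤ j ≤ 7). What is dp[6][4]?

3

   ''  G  T  C  T  T  T  G
''  0  0  0  0  0  0  0  0
 G  0  1  1  1  1  1  1  1
 C  0  1  1  2  2  2  2  2
 T  0  1  2  2  3  3  3  3
 A  0  1  2  2  3  3  3  3
 T  0  1  2  2  3  4  4  4
 T  0  1  2  2  3  4  5  5
 G  0  1  2  2  3  4  5  6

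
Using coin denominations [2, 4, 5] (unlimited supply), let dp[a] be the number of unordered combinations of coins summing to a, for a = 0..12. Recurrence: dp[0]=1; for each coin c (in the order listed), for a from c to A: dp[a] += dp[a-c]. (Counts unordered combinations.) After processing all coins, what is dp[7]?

after  coin     0     1     2     3     4     5     6     7     8     9    10    11    12
          2     1     0     1     0     1     0     1     0     1     0     1     0     1
          4     1     0     1     0     2     0     2     0     3     0     3     0     4
          5     1     0     1     0     2     1     2     1     3     2     4     2     5

1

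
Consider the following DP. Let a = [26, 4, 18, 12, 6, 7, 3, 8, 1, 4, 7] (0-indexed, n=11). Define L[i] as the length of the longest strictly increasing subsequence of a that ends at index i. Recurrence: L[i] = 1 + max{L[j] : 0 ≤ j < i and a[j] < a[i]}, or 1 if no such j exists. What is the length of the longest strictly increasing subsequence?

4

   i    0    1    2    3    4    5    6    7    8    9   10
a[i]   26    4   18   12    6    7    3    8    1    4    7
L[i]    1    1    2    2    2    3    1    4    1    2    3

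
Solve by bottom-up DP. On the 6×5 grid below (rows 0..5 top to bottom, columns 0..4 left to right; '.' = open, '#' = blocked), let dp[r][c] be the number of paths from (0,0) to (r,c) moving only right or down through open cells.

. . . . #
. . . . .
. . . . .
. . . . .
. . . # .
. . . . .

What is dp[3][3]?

r\c   0   1   2   3   4
  0   1   1   1   1   0
  1   1   2   3   4   4
  2   1   3   6  10  14
  3   1   4  10  20  34
  4   1   5  15   0  34
  5   1   6  21  21  55

20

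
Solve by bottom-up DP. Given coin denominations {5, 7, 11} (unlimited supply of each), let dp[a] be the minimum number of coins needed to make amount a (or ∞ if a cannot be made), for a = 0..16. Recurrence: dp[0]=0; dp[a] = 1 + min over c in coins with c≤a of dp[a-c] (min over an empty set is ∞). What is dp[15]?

3

 a  0  1  2  3  4  5  6  7  8  9 10 11 12 13 14 15 16
dp  0  -  -  -  -  1  -  1  -  -  2  1  2  -  2  3  2
(- denotes ∞ / unreachable)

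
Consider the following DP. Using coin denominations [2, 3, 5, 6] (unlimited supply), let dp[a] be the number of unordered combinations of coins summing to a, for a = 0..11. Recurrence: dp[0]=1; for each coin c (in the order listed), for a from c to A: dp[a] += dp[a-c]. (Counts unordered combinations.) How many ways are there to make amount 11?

6

after  coin     0     1     2     3     4     5     6     7     8     9    10    11
          2     1     0     1     0     1     0     1     0     1     0     1     0
          3     1     0     1     1     1     1     2     1     2     2     2     2
          5     1     0     1     1     1     2     2     2     3     3     4     4
          6     1     0     1     1     1     2     3     2     4     4     5     6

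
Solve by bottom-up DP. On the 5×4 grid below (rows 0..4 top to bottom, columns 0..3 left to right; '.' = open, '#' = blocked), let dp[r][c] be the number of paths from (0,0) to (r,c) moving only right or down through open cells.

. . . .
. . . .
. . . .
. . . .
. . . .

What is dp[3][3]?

20

r\c   0   1   2   3
  0   1   1   1   1
  1   1   2   3   4
  2   1   3   6  10
  3   1   4  10  20
  4   1   5  15  35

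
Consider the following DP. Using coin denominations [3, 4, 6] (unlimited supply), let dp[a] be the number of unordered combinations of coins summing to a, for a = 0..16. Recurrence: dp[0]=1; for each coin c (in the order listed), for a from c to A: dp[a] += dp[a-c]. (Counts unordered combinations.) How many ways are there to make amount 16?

4

after  coin     0     1     2     3     4     5     6     7     8     9    10    11    12    13    14    15    16
          3     1     0     0     1     0     0     1     0     0     1     0     0     1     0     0     1     0
          4     1     0     0     1     1     0     1     1     1     1     1     1     2     1     1     2     2
          6     1     0     0     1     1     0     2     1     1     2     2     1     4     2     2     4     4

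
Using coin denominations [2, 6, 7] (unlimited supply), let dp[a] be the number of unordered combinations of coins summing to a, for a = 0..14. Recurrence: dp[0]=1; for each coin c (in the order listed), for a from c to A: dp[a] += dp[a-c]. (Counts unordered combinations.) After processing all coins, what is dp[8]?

after  coin     0     1     2     3     4     5     6     7     8     9    10    11    12    13    14
          2     1     0     1     0     1     0     1     0     1     0     1     0     1     0     1
          6     1     0     1     0     1     0     2     0     2     0     2     0     3     0     3
          7     1     0     1     0     1     0     2     1     2     1     2     1     3     2     4

2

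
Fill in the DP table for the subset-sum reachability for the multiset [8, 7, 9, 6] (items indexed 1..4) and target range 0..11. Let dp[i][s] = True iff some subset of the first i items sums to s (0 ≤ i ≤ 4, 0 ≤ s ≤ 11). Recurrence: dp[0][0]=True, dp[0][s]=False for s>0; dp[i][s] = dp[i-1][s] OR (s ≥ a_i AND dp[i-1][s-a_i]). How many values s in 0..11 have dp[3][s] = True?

4

i\s   0   1   2   3   4   5   6   7   8   9  10  11
  0   T   F   F   F   F   F   F   F   F   F   F   F
  1   T   F   F   F   F   F   F   F   T   F   F   F
  2   T   F   F   F   F   F   F   T   T   F   F   F
  3   T   F   F   F   F   F   F   T   T   T   F   F
  4   T   F   F   F   F   F   T   T   T   T   F   F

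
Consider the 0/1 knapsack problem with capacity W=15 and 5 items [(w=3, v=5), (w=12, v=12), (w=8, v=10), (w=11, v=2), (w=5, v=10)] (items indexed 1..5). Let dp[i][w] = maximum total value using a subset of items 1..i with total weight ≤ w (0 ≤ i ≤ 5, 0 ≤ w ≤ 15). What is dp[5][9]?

i\w   0   1   2   3   4   5   6   7   8   9  10  11  12  13  14  15
  0   0   0   0   0   0   0   0   0   0   0   0   0   0   0   0   0
  1   0   0   0   5   5   5   5   5   5   5   5   5   5   5   5   5
  2   0   0   0   5   5   5   5   5   5   5   5   5  12  12  12  17
  3   0   0   0   5   5   5   5   5  10  10  10  15  15  15  15  17
  4   0   0   0   5   5   5   5   5  10  10  10  15  15  15  15  17
  5   0   0   0   5   5  10  10  10  15  15  15  15  15  20  20  20

15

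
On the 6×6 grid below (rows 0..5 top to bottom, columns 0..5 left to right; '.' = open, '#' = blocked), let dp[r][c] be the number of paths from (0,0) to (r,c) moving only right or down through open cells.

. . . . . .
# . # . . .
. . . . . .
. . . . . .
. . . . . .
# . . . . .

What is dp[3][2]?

r\c   0   1   2   3   4   5
  0   1   1   1   1   1   1
  1   0   1   0   1   2   3
  2   0   1   1   2   4   7
  3   0   1   2   4   8  15
  4   0   1   3   7  15  30
  5   0   1   4  11  26  56

2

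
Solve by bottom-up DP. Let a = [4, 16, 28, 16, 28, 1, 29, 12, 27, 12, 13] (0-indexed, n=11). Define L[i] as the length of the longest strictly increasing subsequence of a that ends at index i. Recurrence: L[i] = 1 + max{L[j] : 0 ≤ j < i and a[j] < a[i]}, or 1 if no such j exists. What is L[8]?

3

   i    0    1    2    3    4    5    6    7    8    9   10
a[i]    4   16   28   16   28    1   29   12   27   12   13
L[i]    1    2    3    2    3    1    4    2    3    2    3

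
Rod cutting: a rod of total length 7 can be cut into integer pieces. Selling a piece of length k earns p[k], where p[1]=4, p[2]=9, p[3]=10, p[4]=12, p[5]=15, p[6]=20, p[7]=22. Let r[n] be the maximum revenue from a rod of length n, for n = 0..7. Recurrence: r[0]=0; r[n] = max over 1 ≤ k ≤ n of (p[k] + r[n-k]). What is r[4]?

18

   n    0    1    2    3    4    5    6    7
r[n]    0    4    9   13   18   22   27   31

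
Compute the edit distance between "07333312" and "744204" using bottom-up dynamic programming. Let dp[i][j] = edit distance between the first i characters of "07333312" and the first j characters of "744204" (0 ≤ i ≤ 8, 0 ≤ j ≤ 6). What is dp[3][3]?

3

   ''  7  4  4  2  0  4
''  0  1  2  3  4  5  6
 0  1  1  2  3  4  4  5
 7  2  1  2  3  4  5  5
 3  3  2  2  3  4  5  6
 3  4  3  3  3  4  5  6
 3  5  4  4  4  4  5  6
 3  6  5  5  5  5  5  6
 1  7  6  6  6  6  6  6
 2  8  7  7  7  6  7  7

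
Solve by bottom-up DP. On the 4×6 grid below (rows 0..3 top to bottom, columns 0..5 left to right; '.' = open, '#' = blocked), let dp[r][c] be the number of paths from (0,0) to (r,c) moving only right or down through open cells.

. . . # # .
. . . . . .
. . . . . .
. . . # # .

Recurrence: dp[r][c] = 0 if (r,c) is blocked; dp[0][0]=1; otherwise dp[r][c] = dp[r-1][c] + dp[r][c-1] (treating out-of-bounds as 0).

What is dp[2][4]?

12

r\c   0   1   2   3   4   5
  0   1   1   1   0   0   0
  1   1   2   3   3   3   3
  2   1   3   6   9  12  15
  3   1   4  10   0   0  15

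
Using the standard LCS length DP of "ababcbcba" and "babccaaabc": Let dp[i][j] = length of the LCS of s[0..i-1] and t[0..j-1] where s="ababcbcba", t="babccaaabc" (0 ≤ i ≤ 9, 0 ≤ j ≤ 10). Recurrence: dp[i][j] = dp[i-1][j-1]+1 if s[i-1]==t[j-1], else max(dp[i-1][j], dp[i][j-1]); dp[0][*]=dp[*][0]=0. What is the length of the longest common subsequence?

6

   ''  b  a  b  c  c  a  a  a  b  c
''  0  0  0  0  0  0  0  0  0  0  0
 a  0  0  1  1  1  1  1  1  1  1  1
 b  0  1  1  2  2  2  2  2  2  2  2
 a  0  1  2  2  2  2  3  3  3  3  3
 b  0  1  2  3  3  3  3  3  3  4  4
 c  0  1  2  3  4  4  4  4  4  4  5
 b  0  1  2  3  4  4  4  4  4  5  5
 c  0  1  2  3  4  5  5  5  5  5  6
 b  0  1  2  3  4  5  5  5  5  6  6
 a  0  1  2  3  4  5  6  6  6  6  6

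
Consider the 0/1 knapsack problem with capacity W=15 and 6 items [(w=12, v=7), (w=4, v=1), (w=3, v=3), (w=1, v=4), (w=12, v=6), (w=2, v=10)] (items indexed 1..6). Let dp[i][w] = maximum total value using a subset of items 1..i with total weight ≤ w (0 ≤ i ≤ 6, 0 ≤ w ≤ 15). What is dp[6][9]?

i\w   0   1   2   3   4   5   6   7   8   9  10  11  12  13  14  15
  0   0   0   0   0   0   0   0   0   0   0   0   0   0   0   0   0
  1   0   0   0   0   0   0   0   0   0   0   0   0   7   7   7   7
  2   0   0   0   0   1   1   1   1   1   1   1   1   7   7   7   7
  3   0   0   0   3   3   3   3   4   4   4   4   4   7   7   7  10
  4   0   4   4   4   7   7   7   7   8   8   8   8   8  11  11  11
  5   0   4   4   4   7   7   7   7   8   8   8   8   8  11  11  11
  6   0   4  10  14  14  14  17  17  17  17  18  18  18  18  18  21

17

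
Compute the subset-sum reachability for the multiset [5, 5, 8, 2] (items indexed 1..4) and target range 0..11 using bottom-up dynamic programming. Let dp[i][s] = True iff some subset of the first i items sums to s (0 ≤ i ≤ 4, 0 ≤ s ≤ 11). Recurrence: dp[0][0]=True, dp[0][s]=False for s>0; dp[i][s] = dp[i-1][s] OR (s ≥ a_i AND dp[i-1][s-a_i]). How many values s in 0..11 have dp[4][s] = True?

6

i\s   0   1   2   3   4   5   6   7   8   9  10  11
  0   T   F   F   F   F   F   F   F   F   F   F   F
  1   T   F   F   F   F   T   F   F   F   F   F   F
  2   T   F   F   F   F   T   F   F   F   F   T   F
  3   T   F   F   F   F   T   F   F   T   F   T   F
  4   T   F   T   F   F   T   F   T   T   F   T   F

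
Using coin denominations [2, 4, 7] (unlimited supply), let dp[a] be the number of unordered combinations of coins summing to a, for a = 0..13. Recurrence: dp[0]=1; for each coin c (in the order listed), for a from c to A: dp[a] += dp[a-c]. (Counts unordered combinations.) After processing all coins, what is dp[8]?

after  coin     0     1     2     3     4     5     6     7     8     9    10    11    12    13
          2     1     0     1     0     1     0     1     0     1     0     1     0     1     0
          4     1     0     1     0     2     0     2     0     3     0     3     0     4     0
          7     1     0     1     0     2     0     2     1     3     1     3     2     4     2

3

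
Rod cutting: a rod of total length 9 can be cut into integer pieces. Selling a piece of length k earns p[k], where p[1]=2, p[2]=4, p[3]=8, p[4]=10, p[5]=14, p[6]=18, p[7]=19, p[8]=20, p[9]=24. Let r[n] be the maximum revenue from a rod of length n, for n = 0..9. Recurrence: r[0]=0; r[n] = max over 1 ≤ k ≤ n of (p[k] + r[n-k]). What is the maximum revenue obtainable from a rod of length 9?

   n    0    1    2    3    4    5    6    7    8    9
r[n]    0    2    4    8   10   14   18   20   22   26

26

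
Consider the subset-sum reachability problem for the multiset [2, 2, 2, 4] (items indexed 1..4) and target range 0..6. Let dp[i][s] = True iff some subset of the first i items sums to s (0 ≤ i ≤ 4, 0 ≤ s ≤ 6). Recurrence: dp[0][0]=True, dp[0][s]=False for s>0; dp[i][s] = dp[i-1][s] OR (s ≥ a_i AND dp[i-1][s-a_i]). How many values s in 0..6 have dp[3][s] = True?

4

i\s   0   1   2   3   4   5   6
  0   T   F   F   F   F   F   F
  1   T   F   T   F   F   F   F
  2   T   F   T   F   T   F   F
  3   T   F   T   F   T   F   T
  4   T   F   T   F   T   F   T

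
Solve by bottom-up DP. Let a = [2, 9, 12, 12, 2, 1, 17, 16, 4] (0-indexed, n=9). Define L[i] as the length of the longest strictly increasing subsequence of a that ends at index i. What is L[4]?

1

   i    0    1    2    3    4    5    6    7    8
a[i]    2    9   12   12    2    1   17   16    4
L[i]    1    2    3    3    1    1    4    4    2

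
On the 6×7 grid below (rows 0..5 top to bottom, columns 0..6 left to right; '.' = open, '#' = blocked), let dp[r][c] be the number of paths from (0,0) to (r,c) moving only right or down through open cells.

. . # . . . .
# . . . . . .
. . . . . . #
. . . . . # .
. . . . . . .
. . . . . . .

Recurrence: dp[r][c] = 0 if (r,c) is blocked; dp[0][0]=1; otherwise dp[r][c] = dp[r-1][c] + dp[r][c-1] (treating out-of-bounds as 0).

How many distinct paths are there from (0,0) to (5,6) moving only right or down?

r\c   0   1   2   3   4   5   6
  0   1   1   0   0   0   0   0
  1   0   1   1   1   1   1   1
  2   0   1   2   3   4   5   0
  3   0   1   3   6  10   0   0
  4   0   1   4  10  20  20  20
  5   0   1   5  15  35  55  75

75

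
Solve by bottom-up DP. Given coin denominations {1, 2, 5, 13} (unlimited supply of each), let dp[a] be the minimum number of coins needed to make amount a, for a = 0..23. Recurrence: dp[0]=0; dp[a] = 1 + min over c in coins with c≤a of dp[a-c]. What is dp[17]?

3

 a  0  1  2  3  4  5  6  7  8  9 10 11 12 13 14 15 16 17 18 19 20 21 22 23
dp  0  1  1  2  2  1  2  2  3  3  2  3  3  1  2  2  3  3  2  3  3  4  4  3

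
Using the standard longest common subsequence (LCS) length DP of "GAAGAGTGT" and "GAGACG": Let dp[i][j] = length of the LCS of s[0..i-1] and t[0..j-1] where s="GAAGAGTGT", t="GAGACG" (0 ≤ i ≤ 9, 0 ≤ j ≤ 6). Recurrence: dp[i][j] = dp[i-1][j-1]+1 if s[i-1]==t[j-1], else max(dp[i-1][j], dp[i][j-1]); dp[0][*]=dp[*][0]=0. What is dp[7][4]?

4

   ''  G  A  G  A  C  G
''  0  0  0  0  0  0  0
 G  0  1  1  1  1  1  1
 A  0  1  2  2  2  2  2
 A  0  1  2  2  3  3  3
 G  0  1  2  3  3  3  4
 A  0  1  2  3  4  4  4
 G  0  1  2  3  4  4  5
 T  0  1  2  3  4  4  5
 G  0  1  2  3  4  4  5
 T  0  1  2  3  4  4  5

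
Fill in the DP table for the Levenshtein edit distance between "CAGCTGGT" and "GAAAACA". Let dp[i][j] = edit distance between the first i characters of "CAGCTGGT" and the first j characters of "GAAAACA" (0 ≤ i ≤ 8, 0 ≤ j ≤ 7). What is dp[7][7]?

   ''  G  A  A  A  A  C  A
''  0  1  2  3  4  5  6  7
 C  1  1  2  3  4  5  5  6
 A  2  2  1  2  3  4  5  5
 G  3  2  2  2  3  4  5  6
 C  4  3  3  3  3  4  4  5
 T  5  4  4  4  4  4  5  5
 G  6  5  5  5  5  5  5  6
 G  7  6  6  6  6  6  6  6
 T  8  7  7  7  7  7  7  7

6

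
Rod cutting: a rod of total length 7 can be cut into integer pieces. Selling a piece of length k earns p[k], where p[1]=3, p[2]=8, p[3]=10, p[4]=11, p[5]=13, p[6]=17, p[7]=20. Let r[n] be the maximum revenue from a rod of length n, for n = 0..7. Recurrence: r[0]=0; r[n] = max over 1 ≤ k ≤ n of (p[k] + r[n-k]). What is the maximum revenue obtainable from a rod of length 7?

27

   n    0    1    2    3    4    5    6    7
r[n]    0    3    8   11   16   19   24   27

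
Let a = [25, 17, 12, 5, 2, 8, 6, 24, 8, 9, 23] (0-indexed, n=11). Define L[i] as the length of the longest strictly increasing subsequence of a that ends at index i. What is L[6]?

2

   i    0    1    2    3    4    5    6    7    8    9   10
a[i]   25   17   12    5    2    8    6   24    8    9   23
L[i]    1    1    1    1    1    2    2    3    3    4    5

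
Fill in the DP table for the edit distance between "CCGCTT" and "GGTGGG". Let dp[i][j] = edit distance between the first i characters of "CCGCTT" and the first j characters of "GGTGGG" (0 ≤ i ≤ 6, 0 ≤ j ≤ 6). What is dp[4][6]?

5

   ''  G  G  T  G  G  G
''  0  1  2  3  4  5  6
 C  1  1  2  3  4  5  6
 C  2  2  2  3  4  5  6
 G  3  2  2  3  3  4  5
 C  4  3  3  3  4  4  5
 T  5  4  4  3  4  5  5
 T  6  5  5  4  4  5  6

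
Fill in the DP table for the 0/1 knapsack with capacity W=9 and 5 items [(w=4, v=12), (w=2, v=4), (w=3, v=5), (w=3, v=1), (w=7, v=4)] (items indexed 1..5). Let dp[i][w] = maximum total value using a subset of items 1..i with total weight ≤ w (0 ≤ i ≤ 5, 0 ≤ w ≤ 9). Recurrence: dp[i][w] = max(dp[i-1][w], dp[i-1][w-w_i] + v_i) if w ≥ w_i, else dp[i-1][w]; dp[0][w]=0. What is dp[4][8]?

i\w   0   1   2   3   4   5   6   7   8   9
  0   0   0   0   0   0   0   0   0   0   0
  1   0   0   0   0  12  12  12  12  12  12
  2   0   0   4   4  12  12  16  16  16  16
  3   0   0   4   5  12  12  16  17  17  21
  4   0   0   4   5  12  12  16  17  17  21
  5   0   0   4   5  12  12  16  17  17  21

17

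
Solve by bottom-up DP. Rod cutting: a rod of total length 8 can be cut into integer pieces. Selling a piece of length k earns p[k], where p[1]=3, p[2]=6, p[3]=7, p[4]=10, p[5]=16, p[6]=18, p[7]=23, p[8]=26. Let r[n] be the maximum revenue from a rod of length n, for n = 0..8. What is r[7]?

23

   n    0    1    2    3    4    5    6    7    8
r[n]    0    3    6    9   12   16   19   23   26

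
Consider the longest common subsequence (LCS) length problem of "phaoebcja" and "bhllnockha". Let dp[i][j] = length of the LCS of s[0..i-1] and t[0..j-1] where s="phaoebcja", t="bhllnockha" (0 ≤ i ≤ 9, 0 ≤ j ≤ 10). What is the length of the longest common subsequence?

4

   ''  b  h  l  l  n  o  c  k  h  a
''  0  0  0  0  0  0  0  0  0  0  0
 p  0  0  0  0  0  0  0  0  0  0  0
 h  0  0  1  1  1  1  1  1  1  1  1
 a  0  0  1  1  1  1  1  1  1  1  2
 o  0  0  1  1  1  1  2  2  2  2  2
 e  0  0  1  1  1  1  2  2  2  2  2
 b  0  1  1  1  1  1  2  2  2  2  2
 c  0  1  1  1  1  1  2  3  3  3  3
 j  0  1  1  1  1  1  2  3  3  3  3
 a  0  1  1  1  1  1  2  3  3  3  4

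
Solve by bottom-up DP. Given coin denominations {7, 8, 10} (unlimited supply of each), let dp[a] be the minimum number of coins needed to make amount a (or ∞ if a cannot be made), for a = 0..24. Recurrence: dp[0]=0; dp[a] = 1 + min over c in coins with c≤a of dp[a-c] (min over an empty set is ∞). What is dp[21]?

3

 a  0  1  2  3  4  5  6  7  8  9 10 11 12 13 14 15 16 17 18 19 20 21 22 23 24
dp  0  -  -  -  -  -  -  1  1  -  1  -  -  -  2  2  2  2  2  -  2  3  3  3  3
(- denotes ∞ / unreachable)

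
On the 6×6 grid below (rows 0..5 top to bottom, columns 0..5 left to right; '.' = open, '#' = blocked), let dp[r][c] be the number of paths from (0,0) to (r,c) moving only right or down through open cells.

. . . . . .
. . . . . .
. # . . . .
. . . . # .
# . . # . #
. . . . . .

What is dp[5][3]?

r\c   0   1   2   3   4   5
  0   1   1   1   1   1   1
  1   1   2   3   4   5   6
  2   1   0   3   7  12  18
  3   1   1   4  11   0  18
  4   0   1   5   0   0   0
  5   0   1   6   6   6   6

6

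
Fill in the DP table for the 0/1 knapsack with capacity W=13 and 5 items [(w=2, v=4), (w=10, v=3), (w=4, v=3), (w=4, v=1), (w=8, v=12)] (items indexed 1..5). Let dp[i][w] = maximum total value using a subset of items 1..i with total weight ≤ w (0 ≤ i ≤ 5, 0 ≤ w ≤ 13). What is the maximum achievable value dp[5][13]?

16

i\w   0   1   2   3   4   5   6   7   8   9  10  11  12  13
  0   0   0   0   0   0   0   0   0   0   0   0   0   0   0
  1   0   0   4   4   4   4   4   4   4   4   4   4   4   4
  2   0   0   4   4   4   4   4   4   4   4   4   4   7   7
  3   0   0   4   4   4   4   7   7   7   7   7   7   7   7
  4   0   0   4   4   4   4   7   7   7   7   8   8   8   8
  5   0   0   4   4   4   4   7   7  12  12  16  16  16  16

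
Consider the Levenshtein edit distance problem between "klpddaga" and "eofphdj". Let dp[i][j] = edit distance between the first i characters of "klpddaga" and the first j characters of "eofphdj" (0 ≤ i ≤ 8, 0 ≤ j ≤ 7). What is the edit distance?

   ''  e  o  f  p  h  d  j
''  0  1  2  3  4  5  6  7
 k  1  1  2  3  4  5  6  7
 l  2  2  2  3  4  5  6  7
 p  3  3  3  3  3  4  5  6
 d  4  4  4  4  4  4  4  5
 d  5  5  5  5  5  5  4  5
 a  6  6  6  6  6  6  5  5
 g  7  7  7  7  7  7  6  6
 a  8  8  8  8  8  8  7  7

7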